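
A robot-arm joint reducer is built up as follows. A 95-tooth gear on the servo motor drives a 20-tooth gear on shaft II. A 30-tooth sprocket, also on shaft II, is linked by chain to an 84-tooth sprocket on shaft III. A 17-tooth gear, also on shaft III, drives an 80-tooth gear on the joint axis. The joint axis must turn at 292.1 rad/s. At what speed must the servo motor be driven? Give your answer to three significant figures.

810 rad/s

Overall ratio R = 0.21053 × 2.8 × 4.7059 = 2.774.
Required input speed = output speed × R = 292.1 × 2.774 = 810.28 rad/s.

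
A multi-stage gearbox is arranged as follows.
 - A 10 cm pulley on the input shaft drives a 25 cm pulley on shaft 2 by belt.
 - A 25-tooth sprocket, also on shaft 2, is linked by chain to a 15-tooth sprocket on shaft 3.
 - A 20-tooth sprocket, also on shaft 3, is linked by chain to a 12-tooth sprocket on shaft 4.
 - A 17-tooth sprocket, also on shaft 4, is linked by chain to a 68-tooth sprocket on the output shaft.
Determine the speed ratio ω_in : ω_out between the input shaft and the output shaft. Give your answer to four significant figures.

Each stage contributes driven/driver: belt 25/10 = 2.5, chain 15/25 = 0.6, chain 12/20 = 0.6, chain 68/17 = 4.
Overall: 2.5 × 0.6 × 0.6 × 4 = 3.6.

3.600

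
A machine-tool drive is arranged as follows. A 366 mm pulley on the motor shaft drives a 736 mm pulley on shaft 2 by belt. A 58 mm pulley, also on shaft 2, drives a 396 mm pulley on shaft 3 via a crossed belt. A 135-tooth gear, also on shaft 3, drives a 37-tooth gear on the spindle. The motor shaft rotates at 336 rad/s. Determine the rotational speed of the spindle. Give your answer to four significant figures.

89.29 rad/s

the motor shaft → shaft 2 (belt, 736/366): 336 ÷ 2.0109 = 167.09 rad/s
shaft 2 → shaft 3 (belt, 396/58): 167.09 ÷ 6.8276 = 24.472 rad/s
shaft 3 → the spindle (gear mesh, 37/135): 24.472 ÷ 0.27407 = 89.291 rad/s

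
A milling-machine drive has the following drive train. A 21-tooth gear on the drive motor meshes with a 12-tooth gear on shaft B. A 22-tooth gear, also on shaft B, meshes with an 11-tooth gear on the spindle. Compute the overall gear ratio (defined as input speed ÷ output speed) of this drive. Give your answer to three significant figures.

0.286

Each stage contributes driven/driver: gear mesh 12/21 = 0.57143, gear mesh 11/22 = 0.5.
Overall: 0.57143 × 0.5 = 0.28571.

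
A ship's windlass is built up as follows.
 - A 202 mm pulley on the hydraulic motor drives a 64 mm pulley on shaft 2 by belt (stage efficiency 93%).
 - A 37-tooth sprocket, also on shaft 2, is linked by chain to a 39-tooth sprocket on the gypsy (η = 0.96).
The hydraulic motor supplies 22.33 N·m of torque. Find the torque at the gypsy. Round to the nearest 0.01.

6.66 N·m

Belt: ratio = 64/202 = 0.31683; torque at shaft 2 = 22.33 × 0.31683 × 0.93 = 6.5796 N·m.
Chain: ratio = 39/37 = 1.0541; torque at the gypsy = 6.5796 × 1.0541 × 0.96 = 6.6579 N·m.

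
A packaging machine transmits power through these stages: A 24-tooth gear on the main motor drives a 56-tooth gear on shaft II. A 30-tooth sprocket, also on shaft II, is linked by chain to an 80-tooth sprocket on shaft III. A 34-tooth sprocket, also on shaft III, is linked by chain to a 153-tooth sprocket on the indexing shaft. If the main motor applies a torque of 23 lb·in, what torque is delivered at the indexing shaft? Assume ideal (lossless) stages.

644 lb·in

After the gear mesh (56/24): 23 × 2.3333 = 53.667 lb·in
After the chain (80/30): 53.667 × 2.6667 = 143.11 lb·in
After the chain (153/34): 143.11 × 4.5 = 644 lb·in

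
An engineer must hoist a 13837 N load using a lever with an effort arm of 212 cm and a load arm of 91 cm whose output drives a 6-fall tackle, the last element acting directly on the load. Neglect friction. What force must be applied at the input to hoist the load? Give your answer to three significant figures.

990 N

Lever MA = effort arm / load arm = 212/91 = 2.3297.
Block-and-tackle MA = number of supporting rope parts = 6.
Combined ideal MA = 2.3297 × 6 = 13.978.
Effort = load / MA = 13837 / 13.978 = 989.91 N.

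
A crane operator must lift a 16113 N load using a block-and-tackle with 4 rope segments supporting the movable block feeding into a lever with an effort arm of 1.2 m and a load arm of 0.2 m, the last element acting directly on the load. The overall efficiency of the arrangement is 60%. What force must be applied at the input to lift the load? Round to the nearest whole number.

Block-and-tackle MA = number of supporting rope parts = 4.
Lever MA = effort arm / load arm = 1.2/0.2 = 6.
Combined ideal MA = 4 × 6 = 24.
Actual MA = 24 × 0.60 = 14.4.
Effort = load / actual MA = 16113 / 14.4 = 1119 N.

1119 N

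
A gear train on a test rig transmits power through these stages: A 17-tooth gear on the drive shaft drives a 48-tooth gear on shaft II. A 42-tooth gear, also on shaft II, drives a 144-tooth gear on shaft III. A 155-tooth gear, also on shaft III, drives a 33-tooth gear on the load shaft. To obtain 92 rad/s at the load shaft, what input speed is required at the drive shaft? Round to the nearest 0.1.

189.6 rad/s

Overall ratio R = 2.8235 × 3.4286 × 0.2129 = 2.061.
Required input speed = output speed × R = 92 × 2.061 = 189.62 rad/s.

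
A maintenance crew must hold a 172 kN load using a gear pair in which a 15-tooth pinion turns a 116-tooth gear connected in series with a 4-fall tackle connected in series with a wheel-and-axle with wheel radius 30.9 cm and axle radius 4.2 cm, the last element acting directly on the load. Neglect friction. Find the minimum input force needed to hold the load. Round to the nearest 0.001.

Gear pair MA = 116/15 = 7.7333.
Block-and-tackle MA = number of supporting rope parts = 4.
Wheel-and-axle MA = R/r = 30.9/4.2 = 7.3571.
Combined ideal MA = 7.7333 × 4 × 7.3571 = 227.58.
Effort = load / MA = 172 / 227.58 = 0.75578 kN.

0.756 kN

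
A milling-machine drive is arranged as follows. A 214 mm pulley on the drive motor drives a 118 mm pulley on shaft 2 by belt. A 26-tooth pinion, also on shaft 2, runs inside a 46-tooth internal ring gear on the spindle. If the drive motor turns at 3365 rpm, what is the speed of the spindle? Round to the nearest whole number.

Belt: ratio = 118/214 = 0.5514, so shaft 2 turns at 3365 / 0.5514 = 6102.6 rpm.
Internal gear: ratio = 46/26 = 1.7692, so the spindle turns at 6102.6 / 1.7692 = 3449.3 rpm.

3449 rpm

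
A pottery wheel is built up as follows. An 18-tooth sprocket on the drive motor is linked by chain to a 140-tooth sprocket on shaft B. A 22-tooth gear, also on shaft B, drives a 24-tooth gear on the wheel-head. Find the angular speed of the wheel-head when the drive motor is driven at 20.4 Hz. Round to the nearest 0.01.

2.40 Hz

Chain: ratio = 140/18 = 7.7778, so shaft B turns at 20.4 / 7.7778 = 2.6229 Hz.
Gear mesh: ratio = 24/22 = 1.0909, so the wheel-head turns at 2.6229 / 1.0909 = 2.4043 Hz.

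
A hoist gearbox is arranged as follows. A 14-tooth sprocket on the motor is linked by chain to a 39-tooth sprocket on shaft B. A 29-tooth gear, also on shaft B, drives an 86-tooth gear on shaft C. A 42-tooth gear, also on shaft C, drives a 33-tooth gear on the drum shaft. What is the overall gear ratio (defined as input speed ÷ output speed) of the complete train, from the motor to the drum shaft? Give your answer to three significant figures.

Each stage contributes driven/driver: chain 39/14 = 2.7857, gear mesh 86/29 = 2.9655, gear mesh 33/42 = 0.78571.
Overall: 2.7857 × 2.9655 × 0.78571 = 6.4909.

6.49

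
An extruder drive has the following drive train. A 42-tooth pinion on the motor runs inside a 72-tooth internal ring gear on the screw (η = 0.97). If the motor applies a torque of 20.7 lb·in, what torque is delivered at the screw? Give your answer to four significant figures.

Internal gear: ratio = 72/42 = 1.7143; torque at the screw = 20.7 × 1.7143 × 0.97 = 34.421 lb·in.

34.42 lb·in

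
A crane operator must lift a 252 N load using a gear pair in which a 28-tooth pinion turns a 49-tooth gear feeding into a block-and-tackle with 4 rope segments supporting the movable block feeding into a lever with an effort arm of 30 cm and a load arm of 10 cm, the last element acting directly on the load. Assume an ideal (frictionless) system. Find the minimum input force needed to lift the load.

Gear pair MA = 49/28 = 1.75.
Block-and-tackle MA = number of supporting rope parts = 4.
Lever MA = effort arm / load arm = 30/10 = 3.
Combined ideal MA = 1.75 × 4 × 3 = 21.
Effort = load / MA = 252 / 21 = 12 N.

12 N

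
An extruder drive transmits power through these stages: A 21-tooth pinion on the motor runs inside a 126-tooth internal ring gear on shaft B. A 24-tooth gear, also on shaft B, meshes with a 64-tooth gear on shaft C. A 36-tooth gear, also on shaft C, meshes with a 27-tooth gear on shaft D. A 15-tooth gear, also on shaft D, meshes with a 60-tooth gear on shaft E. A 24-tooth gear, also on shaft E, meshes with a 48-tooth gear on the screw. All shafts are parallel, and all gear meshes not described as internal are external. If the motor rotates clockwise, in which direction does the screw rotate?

clockwise

the motor → shaft B: internal mesh, same direction → CW.
shaft B → shaft C: external mesh, 1 reversal → CCW.
shaft C → shaft D: external mesh, 1 reversal → CW.
shaft D → shaft E: external mesh, 1 reversal → CCW.
shaft E → the screw: external mesh, 1 reversal → CW.
4 reversals in total — an even number — so the screw turns the same way as the motor.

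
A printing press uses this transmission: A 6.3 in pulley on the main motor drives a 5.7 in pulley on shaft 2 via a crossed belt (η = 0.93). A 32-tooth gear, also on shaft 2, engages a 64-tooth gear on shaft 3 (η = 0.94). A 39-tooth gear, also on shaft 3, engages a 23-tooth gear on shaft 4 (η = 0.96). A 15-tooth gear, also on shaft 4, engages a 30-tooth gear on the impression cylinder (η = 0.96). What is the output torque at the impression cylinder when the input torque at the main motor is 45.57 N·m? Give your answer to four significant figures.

78.36 N·m

After the belt (5.7/6.3): 45.57 × 0.90476 × 0.93 = 38.344 N·m
After the gear mesh (64/32): 38.344 × 2 × 0.94 = 72.087 N·m
After the gear mesh (23/39): 72.087 × 0.58974 × 0.96 = 40.812 N·m
After the gear mesh (30/15): 40.812 × 2 × 0.96 = 78.359 N·m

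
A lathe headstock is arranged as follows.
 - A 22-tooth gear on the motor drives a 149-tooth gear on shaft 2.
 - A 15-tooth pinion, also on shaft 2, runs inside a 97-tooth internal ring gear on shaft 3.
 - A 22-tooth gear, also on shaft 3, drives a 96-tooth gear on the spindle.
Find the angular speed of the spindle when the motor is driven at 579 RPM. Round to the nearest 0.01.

Gear mesh: ratio = 149/22 = 6.7727, so shaft 2 turns at 579 / 6.7727 = 85.49 RPM.
Internal gear: ratio = 97/15 = 6.4667, so shaft 3 turns at 85.49 / 6.4667 = 13.22 RPM.
Gear mesh: ratio = 96/22 = 4.3636, so the spindle turns at 13.22 / 4.3636 = 3.0296 RPM.

3.03 RPM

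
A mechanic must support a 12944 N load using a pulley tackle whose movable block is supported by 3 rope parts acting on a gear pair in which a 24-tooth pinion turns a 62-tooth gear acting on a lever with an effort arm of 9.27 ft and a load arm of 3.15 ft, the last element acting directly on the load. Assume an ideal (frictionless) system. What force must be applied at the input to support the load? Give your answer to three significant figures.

Block-and-tackle MA = number of supporting rope parts = 3.
Gear pair MA = 62/24 = 2.5833.
Lever MA = effort arm / load arm = 9.27/3.15 = 2.9429.
Combined ideal MA = 3 × 2.5833 × 2.9429 = 22.807.
Effort = load / MA = 12944 / 22.807 = 567.54 N.

568 N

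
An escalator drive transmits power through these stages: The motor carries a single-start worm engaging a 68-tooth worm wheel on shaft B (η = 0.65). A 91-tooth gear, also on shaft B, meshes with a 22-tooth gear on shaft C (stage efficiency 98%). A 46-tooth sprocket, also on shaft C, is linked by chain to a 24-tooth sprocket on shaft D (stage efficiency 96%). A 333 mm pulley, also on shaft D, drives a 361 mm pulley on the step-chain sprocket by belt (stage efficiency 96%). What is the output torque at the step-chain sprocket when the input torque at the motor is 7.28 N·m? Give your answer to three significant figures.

After the worm (68/1): 7.28 × 68 × 0.65 = 321.78 N·m
After the gear mesh (22/91): 321.78 × 0.24176 × 0.98 = 76.236 N·m
After the chain (24/46): 76.236 × 0.52174 × 0.96 = 38.184 N·m
After the belt (361/333): 38.184 × 1.0841 × 0.96 = 39.739 N·m

39.7 N·m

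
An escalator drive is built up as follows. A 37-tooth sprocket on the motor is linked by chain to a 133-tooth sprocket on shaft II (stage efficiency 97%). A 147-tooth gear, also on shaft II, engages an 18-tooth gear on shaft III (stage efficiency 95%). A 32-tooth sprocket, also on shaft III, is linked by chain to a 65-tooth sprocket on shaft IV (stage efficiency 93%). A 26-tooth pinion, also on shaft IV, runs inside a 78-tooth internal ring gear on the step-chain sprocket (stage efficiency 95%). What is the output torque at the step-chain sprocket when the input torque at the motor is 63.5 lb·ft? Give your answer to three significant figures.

139 lb·ft

chain 133/37 = 3.5946 → τ = 63.5·3.5946·0.97 = 221.41 lb·ft
gear mesh 18/147 = 0.12245 → τ = 221.41·0.12245·0.95 = 25.756 lb·ft
chain 65/32 = 2.0312 → τ = 25.756·2.0312·0.93 = 48.654 lb·ft
internal gear 78/26 = 3 → τ = 48.654·3·0.95 = 138.66 lb·ft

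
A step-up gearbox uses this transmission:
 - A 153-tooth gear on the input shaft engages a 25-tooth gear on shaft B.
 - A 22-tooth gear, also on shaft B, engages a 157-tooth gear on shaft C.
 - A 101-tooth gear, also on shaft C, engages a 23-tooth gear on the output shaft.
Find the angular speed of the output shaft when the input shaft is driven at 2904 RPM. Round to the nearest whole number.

Gear mesh: ratio = 25/153 = 0.1634, so shaft B turns at 2904 / 0.1634 = 17772 RPM.
Gear mesh: ratio = 157/22 = 7.1364, so shaft C turns at 17772 / 7.1364 = 2490.4 RPM.
Gear mesh: ratio = 23/101 = 0.22772, so the output shaft turns at 2490.4 / 0.22772 = 10936 RPM.

10936 RPM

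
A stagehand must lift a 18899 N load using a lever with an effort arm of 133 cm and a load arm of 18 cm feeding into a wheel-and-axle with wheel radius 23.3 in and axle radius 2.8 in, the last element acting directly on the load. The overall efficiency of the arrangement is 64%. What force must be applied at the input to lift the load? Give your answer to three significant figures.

480 N

Lever MA = effort arm / load arm = 133/18 = 7.3889.
Wheel-and-axle MA = R/r = 23.3/2.8 = 8.3214.
Combined ideal MA = 7.3889 × 8.3214 = 61.486.
Actual MA = 61.486 × 0.64 = 39.351.
Effort = load / actual MA = 18899 / 39.351 = 480.27 N.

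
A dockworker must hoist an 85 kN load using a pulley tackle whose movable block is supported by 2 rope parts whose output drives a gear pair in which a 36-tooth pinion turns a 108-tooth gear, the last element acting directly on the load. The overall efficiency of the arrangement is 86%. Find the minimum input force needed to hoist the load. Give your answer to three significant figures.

Block-and-tackle MA = number of supporting rope parts = 2.
Gear pair MA = 108/36 = 3.
Combined ideal MA = 2 × 3 = 6.
Actual MA = 6 × 0.86 = 5.16.
Effort = load / actual MA = 85 / 5.16 = 16.473 kN.

16.5 kN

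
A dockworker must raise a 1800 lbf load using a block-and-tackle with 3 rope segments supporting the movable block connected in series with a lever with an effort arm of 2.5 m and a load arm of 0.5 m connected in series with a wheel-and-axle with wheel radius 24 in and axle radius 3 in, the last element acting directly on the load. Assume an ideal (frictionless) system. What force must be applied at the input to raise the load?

Block-and-tackle MA = number of supporting rope parts = 3.
Lever MA = effort arm / load arm = 2.5/0.5 = 5.
Wheel-and-axle MA = R/r = 24/3 = 8.
Combined ideal MA = 3 × 5 × 8 = 120.
Effort = load / MA = 1800 / 120 = 15 lbf.

15 lbf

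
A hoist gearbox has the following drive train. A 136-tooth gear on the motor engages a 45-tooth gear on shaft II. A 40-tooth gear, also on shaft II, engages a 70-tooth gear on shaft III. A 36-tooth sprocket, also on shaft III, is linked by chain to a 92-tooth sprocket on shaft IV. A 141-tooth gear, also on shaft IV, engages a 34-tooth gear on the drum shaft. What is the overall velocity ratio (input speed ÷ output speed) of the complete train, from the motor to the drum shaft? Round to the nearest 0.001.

0.357

Each stage contributes driven/driver: gear mesh 45/136 = 0.33088, gear mesh 70/40 = 1.75, chain 92/36 = 2.5556, gear mesh 34/141 = 0.24113.
Overall: 0.33088 × 1.75 × 2.5556 × 0.24113 = 0.35683.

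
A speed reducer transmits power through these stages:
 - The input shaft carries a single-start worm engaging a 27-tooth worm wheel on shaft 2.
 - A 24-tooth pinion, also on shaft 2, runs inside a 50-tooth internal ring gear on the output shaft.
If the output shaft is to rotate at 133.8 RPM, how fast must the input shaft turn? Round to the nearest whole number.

7526 RPM

Overall ratio R = 27 × 2.0833 = 56.25.
Required input speed = output speed × R = 133.8 × 56.25 = 7526.3 RPM.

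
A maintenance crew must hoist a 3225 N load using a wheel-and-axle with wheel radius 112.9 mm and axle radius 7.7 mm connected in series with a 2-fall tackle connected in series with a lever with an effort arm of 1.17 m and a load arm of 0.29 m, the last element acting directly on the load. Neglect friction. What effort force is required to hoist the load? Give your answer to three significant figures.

Wheel-and-axle MA = R/r = 112.9/7.7 = 14.662.
Block-and-tackle MA = number of supporting rope parts = 2.
Lever MA = effort arm / load arm = 1.17/0.29 = 4.0345.
Combined ideal MA = 14.662 × 2 × 4.0345 = 118.31.
Effort = load / MA = 3225 / 118.31 = 27.259 N.

27.3 N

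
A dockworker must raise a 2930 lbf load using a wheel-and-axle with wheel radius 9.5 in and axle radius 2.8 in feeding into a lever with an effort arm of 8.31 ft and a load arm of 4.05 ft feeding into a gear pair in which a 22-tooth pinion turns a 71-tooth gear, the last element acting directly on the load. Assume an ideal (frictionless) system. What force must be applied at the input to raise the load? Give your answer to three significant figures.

130 lbf

Wheel-and-axle MA = R/r = 9.5/2.8 = 3.3929.
Lever MA = effort arm / load arm = 8.31/4.05 = 2.0519.
Gear pair MA = 71/22 = 3.2273.
Combined ideal MA = 3.3929 × 2.0519 × 3.2273 = 22.467.
Effort = load / MA = 2930 / 22.467 = 130.41 lbf.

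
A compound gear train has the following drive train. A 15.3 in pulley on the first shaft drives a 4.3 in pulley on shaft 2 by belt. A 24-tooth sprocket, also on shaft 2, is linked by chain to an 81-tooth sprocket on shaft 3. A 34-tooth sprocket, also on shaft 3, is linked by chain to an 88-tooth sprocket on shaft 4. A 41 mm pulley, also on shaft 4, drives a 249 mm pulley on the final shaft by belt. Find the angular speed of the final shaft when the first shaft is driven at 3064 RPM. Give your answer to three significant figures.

206 RPM

Belt: ratio = 4.3/15.3 = 0.28105, so shaft 2 turns at 3064 / 0.28105 = 10902 RPM.
Chain: ratio = 81/24 = 3.375, so shaft 3 turns at 10902 / 3.375 = 3230.3 RPM.
Chain: ratio = 88/34 = 2.5882, so shaft 4 turns at 3230.3 / 2.5882 = 1248.1 RPM.
Belt: ratio = 249/41 = 6.0732, so the final shaft turns at 1248.1 / 6.0732 = 205.5 RPM.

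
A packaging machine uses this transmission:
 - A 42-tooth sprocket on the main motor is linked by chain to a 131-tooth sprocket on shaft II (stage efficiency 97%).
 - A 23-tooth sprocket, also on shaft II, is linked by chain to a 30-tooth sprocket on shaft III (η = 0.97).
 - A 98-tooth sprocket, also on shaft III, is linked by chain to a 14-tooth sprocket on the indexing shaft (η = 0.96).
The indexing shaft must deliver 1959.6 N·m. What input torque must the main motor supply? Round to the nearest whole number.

3733 N·m

Overall ratio R = 3.119 × 1.3043 × 0.14286 = 0.58119; overall efficiency η = 0.97 × 0.97 × 0.96 = 0.9033.
Input torque = output torque / (R × η) = 1959.6 / (0.58119 × 0.9033) = 3732.8 N·m.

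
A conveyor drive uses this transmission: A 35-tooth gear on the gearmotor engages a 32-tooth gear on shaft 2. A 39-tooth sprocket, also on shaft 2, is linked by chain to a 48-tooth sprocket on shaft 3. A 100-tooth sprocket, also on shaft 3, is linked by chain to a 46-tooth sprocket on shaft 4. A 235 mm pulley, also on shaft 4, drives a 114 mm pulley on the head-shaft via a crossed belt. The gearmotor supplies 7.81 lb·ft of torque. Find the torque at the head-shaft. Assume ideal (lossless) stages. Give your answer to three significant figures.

1.96 lb·ft

gear mesh 32/35 = 0.91429 → τ = 7.81·0.91429 = 7.1406 lb·ft
chain 48/39 = 1.2308 → τ = 7.1406·1.2308 = 8.7884 lb·ft
chain 46/100 = 0.46 → τ = 8.7884·0.46 = 4.0427 lb·ft
belt 114/235 = 0.48511 → τ = 4.0427·0.48511 = 1.9611 lb·ft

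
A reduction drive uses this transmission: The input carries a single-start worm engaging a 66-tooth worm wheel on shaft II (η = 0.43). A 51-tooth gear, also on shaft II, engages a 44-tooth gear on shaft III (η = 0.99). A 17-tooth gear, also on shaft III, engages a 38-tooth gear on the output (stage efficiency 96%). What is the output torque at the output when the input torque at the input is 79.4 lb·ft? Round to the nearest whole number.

worm 66/1 = 66 → τ = 79.4·66·0.43 = 2253.4 lb·ft
gear mesh 44/51 = 0.86275 → τ = 2253.4·0.86275·0.99 = 1924.6 lb·ft
gear mesh 38/17 = 2.2353 → τ = 1924.6·2.2353·0.96 = 4130.1 lb·ft

4130 lb·ft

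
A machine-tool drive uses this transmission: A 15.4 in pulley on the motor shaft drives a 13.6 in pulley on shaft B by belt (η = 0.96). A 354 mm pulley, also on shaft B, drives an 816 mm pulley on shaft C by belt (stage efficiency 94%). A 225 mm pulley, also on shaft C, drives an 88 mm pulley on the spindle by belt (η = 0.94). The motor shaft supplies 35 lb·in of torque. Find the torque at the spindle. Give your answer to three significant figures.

After the belt (13.6/15.4): 35 × 0.88312 × 0.96 = 29.673 lb·in
After the belt (816/354): 29.673 × 2.3051 × 0.94 = 64.294 lb·in
After the belt (88/225): 64.294 × 0.39111 × 0.94 = 23.637 lb·in

23.6 lb·in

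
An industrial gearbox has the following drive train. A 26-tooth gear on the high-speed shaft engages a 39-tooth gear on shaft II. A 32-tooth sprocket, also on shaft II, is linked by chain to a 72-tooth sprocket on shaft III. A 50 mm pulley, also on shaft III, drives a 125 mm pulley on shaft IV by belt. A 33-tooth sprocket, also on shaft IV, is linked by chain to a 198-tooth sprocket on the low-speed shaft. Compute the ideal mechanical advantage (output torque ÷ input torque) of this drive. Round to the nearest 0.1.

50.6

Each stage contributes driven/driver: gear mesh 39/26 = 1.5, chain 72/32 = 2.25, belt 125/50 = 2.5, chain 198/33 = 6.
Overall: 1.5 × 2.25 × 2.5 × 6 = 50.625.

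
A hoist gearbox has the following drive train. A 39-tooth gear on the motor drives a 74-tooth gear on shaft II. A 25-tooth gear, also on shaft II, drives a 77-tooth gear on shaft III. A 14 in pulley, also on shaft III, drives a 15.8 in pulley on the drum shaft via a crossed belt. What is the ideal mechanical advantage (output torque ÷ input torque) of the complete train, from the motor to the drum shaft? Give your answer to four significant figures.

Each stage contributes driven/driver: gear mesh 74/39 = 1.8974, gear mesh 77/25 = 3.08, belt 15.8/14 = 1.1286.
Overall: 1.8974 × 3.08 × 1.1286 = 6.5955.

6.595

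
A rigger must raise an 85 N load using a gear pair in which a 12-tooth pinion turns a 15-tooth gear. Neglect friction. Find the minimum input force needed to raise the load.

Gear pair MA = 15/12 = 1.25.
Effort = load / MA = 85 / 1.25 = 68 N.

68 N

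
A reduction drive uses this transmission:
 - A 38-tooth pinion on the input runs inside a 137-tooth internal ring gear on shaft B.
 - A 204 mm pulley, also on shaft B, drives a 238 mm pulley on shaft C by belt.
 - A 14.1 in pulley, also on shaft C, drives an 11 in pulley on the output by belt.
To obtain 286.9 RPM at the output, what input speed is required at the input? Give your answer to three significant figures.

Overall ratio R = 3.6053 × 1.1667 × 0.78014 = 3.2814.
Required input speed = output speed × R = 286.9 × 3.2814 = 941.43 RPM.

941 RPM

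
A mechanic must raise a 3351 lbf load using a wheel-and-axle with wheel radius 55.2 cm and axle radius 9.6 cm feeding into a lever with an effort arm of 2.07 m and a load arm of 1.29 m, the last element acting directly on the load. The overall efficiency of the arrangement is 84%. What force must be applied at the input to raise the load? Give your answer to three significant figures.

432 lbf

Wheel-and-axle MA = R/r = 55.2/9.6 = 5.75.
Lever MA = effort arm / load arm = 2.07/1.29 = 1.6047.
Combined ideal MA = 5.75 × 1.6047 = 9.2267.
Actual MA = 9.2267 × 0.84 = 7.7505.
Effort = load / actual MA = 3351 / 7.7505 = 432.36 lbf.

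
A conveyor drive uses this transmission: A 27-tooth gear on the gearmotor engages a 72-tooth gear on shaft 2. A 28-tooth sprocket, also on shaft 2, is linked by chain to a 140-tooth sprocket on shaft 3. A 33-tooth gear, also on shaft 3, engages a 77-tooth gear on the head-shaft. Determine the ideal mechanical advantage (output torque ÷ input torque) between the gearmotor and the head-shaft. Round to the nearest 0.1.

31.1

Each stage contributes driven/driver: gear mesh 72/27 = 2.6667, chain 140/28 = 5, gear mesh 77/33 = 2.3333.
Overall: 2.6667 × 5 × 2.3333 = 31.111.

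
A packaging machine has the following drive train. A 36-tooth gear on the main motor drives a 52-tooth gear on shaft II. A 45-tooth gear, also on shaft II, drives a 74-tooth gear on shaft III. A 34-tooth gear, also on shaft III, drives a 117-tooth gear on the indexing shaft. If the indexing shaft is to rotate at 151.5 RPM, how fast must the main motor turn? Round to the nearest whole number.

1238 RPM

Overall ratio R = 1.4444 × 1.6444 × 3.4412 = 8.1739.
Required input speed = output speed × R = 151.5 × 8.1739 = 1238.3 RPM.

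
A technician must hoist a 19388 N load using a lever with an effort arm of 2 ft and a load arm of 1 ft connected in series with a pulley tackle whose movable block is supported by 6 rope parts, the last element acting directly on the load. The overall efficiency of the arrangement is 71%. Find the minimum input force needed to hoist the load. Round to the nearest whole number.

Lever MA = effort arm / load arm = 2/1 = 2.
Block-and-tackle MA = number of supporting rope parts = 6.
Combined ideal MA = 2 × 6 = 12.
Actual MA = 12 × 0.71 = 8.52.
Effort = load / actual MA = 19388 / 8.52 = 2275.6 N.

2276 N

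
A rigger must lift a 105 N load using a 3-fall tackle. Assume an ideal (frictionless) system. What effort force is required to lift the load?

35 N

Block-and-tackle MA = number of supporting rope parts = 3.
Effort = load / MA = 105 / 3 = 35 N.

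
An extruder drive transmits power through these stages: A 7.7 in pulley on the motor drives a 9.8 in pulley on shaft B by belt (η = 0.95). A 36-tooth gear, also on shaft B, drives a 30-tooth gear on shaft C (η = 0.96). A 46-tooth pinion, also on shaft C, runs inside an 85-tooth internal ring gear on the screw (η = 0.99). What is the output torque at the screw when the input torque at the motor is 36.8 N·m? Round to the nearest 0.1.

belt 9.8/7.7 = 1.2727 → τ = 36.8·1.2727·0.95 = 44.495 N·m
gear mesh 30/36 = 0.83333 → τ = 44.495·0.83333·0.96 = 35.596 N·m
internal gear 85/46 = 1.8478 → τ = 35.596·1.8478·0.99 = 65.117 N·m

65.1 N·m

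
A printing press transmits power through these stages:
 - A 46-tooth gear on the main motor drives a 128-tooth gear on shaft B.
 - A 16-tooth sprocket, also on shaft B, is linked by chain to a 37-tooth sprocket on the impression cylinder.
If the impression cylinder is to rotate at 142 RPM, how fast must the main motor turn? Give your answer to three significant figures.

914 RPM

Overall ratio R = 2.7826 × 2.3125 = 6.4348.
Required input speed = output speed × R = 142 × 6.4348 = 913.74 RPM.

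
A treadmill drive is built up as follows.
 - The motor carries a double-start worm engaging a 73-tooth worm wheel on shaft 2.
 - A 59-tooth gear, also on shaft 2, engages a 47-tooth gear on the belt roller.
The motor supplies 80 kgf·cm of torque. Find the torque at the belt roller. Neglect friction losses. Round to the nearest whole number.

2326 kgf·cm

Worm: ratio = 73/2 = 36.5; torque at shaft 2 = 80 × 36.5 = 2920 kgf·cm.
Gear mesh: ratio = 47/59 = 0.79661; torque at the belt roller = 2920 × 0.79661 = 2326.1 kgf·cm.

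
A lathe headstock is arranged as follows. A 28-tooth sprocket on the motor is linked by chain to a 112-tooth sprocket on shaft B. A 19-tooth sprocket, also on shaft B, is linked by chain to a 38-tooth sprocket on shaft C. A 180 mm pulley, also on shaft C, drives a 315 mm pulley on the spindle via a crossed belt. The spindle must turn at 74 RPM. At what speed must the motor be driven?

1036 RPM

Overall ratio R = 4 × 2 × 1.75 = 14.
Required input speed = output speed × R = 74 × 14 = 1036 RPM.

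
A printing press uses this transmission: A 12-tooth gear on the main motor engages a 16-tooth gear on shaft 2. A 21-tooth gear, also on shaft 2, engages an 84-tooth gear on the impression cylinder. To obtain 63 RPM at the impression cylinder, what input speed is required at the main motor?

336 RPM

Overall ratio R = 1.3333 × 4 = 5.3333.
Required input speed = output speed × R = 63 × 5.3333 = 336 RPM.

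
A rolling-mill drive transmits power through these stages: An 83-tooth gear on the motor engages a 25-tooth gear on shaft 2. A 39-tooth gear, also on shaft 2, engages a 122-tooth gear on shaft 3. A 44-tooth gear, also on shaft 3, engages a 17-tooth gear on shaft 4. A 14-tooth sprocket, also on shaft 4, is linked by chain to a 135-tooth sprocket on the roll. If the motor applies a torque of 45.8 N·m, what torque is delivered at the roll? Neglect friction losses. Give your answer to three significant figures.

Gear mesh: ratio = 25/83 = 0.3012; torque at shaft 2 = 45.8 × 0.3012 = 13.795 N·m.
Gear mesh: ratio = 122/39 = 3.1282; torque at shaft 3 = 13.795 × 3.1282 = 43.154 N·m.
Gear mesh: ratio = 17/44 = 0.38636; torque at shaft 4 = 43.154 × 0.38636 = 16.673 N·m.
Chain: ratio = 135/14 = 9.6429; torque at the roll = 16.673 × 9.6429 = 160.78 N·m.

161 N·m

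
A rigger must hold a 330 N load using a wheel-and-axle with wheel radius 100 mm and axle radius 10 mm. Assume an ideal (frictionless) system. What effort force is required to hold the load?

33 N

Wheel-and-axle MA = R/r = 100/10 = 10.
Effort = load / MA = 330 / 10 = 33 N.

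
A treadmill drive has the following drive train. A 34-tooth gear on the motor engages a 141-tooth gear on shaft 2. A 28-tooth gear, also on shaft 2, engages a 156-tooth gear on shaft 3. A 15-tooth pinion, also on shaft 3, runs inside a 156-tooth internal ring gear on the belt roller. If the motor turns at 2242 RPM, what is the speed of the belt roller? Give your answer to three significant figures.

9.33 RPM

Gear mesh: ratio = 141/34 = 4.1471, so shaft 2 turns at 2242 / 4.1471 = 540.62 RPM.
Gear mesh: ratio = 156/28 = 5.5714, so shaft 3 turns at 540.62 / 5.5714 = 97.035 RPM.
Internal gear: ratio = 156/15 = 10.4, so the belt roller turns at 97.035 / 10.4 = 9.3303 RPM.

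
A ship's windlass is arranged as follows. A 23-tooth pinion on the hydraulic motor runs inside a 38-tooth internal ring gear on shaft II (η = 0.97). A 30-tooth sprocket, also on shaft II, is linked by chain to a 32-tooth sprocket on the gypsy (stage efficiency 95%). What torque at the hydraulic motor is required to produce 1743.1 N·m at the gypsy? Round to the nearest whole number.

1073 N·m

Overall ratio R = 1.6522 × 1.0667 = 1.7623; overall efficiency η = 0.97 × 0.95 = 0.9215.
Input torque = output torque / (R × η) = 1743.1 / (1.7623 × 0.9215) = 1073.4 N·m.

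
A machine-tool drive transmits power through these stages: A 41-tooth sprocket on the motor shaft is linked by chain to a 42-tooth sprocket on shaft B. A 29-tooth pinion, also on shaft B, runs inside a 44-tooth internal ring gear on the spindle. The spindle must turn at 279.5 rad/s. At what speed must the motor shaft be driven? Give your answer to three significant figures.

434 rad/s

Overall ratio R = 1.0244 × 1.5172 = 1.5542.
Required input speed = output speed × R = 279.5 × 1.5542 = 434.41 rad/s.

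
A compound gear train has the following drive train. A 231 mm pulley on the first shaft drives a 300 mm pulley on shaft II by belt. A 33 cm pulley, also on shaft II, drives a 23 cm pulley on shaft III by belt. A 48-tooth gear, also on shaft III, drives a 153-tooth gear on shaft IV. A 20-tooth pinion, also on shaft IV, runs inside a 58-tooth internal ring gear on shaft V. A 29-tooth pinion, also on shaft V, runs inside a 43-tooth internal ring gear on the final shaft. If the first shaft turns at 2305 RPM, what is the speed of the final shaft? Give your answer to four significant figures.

185.8 RPM

the first shaft → shaft II (belt, 300/231): 2305 ÷ 1.2987 = 1774.8 RPM
shaft II → shaft III (belt, 23/33): 1774.8 ÷ 0.69697 = 2546.5 RPM
shaft III → shaft IV (gear mesh, 153/48): 2546.5 ÷ 3.1875 = 798.91 RPM
shaft IV → shaft V (internal gear, 58/20): 798.91 ÷ 2.9 = 275.49 RPM
shaft V → the final shaft (internal gear, 43/29): 275.49 ÷ 1.4828 = 185.79 RPM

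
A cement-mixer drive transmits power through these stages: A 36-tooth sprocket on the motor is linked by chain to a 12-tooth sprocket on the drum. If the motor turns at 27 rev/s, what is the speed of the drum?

81 rev/s

chain 12/36 = 0.33333 → 27/0.33333 = 81 rev/s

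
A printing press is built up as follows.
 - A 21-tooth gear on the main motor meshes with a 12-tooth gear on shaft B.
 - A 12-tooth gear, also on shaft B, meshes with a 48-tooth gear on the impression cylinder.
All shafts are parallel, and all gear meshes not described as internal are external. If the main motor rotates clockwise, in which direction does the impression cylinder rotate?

clockwise

the main motor → shaft B: external mesh, 1 reversal → CCW.
shaft B → the impression cylinder: external mesh, 1 reversal → CW.
2 reversals in total — an even number — so the impression cylinder turns the same way as the main motor.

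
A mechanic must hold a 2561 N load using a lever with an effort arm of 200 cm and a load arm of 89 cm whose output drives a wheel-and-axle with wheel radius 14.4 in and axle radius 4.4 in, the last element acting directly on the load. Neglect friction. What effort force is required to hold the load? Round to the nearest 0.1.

Lever MA = effort arm / load arm = 200/89 = 2.2472.
Wheel-and-axle MA = R/r = 14.4/4.4 = 3.2727.
Combined ideal MA = 2.2472 × 3.2727 = 7.3544.
Effort = load / MA = 2561 / 7.3544 = 348.22 N.

348.2 N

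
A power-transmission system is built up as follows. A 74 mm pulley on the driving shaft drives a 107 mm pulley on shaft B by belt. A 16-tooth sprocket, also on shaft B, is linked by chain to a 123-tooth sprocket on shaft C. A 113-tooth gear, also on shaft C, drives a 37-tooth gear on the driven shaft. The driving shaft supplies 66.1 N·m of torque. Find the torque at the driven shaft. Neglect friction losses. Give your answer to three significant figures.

241 N·m

belt 107/74 = 1.4459 → τ = 66.1·1.4459 = 95.577 N·m
chain 123/16 = 7.6875 → τ = 95.577·7.6875 = 734.75 N·m
gear mesh 37/113 = 0.32743 → τ = 734.75·0.32743 = 240.58 N·m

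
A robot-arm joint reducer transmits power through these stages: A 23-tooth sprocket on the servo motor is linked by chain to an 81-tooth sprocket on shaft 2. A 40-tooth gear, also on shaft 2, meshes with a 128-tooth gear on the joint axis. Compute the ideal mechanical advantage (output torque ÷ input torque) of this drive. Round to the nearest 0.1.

Each stage contributes driven/driver: chain 81/23 = 3.5217, gear mesh 128/40 = 3.2.
Overall: 3.5217 × 3.2 = 11.27.

11.3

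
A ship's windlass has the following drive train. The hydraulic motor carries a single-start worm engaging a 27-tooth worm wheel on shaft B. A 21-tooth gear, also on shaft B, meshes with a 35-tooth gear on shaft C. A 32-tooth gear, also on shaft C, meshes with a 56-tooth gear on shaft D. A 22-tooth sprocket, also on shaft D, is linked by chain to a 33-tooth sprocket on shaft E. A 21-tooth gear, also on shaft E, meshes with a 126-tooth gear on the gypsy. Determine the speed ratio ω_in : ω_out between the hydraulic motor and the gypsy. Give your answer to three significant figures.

Each stage contributes driven/driver: worm 27/1 = 27, gear mesh 35/21 = 1.6667, gear mesh 56/32 = 1.75, chain 33/22 = 1.5, gear mesh 126/21 = 6.
Overall: 27 × 1.6667 × 1.75 × 1.5 × 6 = 708.75.

709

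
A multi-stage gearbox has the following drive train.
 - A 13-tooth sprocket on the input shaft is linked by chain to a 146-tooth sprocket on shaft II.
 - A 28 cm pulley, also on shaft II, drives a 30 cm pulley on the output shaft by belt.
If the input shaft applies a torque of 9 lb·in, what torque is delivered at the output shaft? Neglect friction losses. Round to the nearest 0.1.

108.3 lb·in

After the chain (146/13): 9 × 11.231 = 101.08 lb·in
After the belt (30/28): 101.08 × 1.0714 = 108.3 lb·in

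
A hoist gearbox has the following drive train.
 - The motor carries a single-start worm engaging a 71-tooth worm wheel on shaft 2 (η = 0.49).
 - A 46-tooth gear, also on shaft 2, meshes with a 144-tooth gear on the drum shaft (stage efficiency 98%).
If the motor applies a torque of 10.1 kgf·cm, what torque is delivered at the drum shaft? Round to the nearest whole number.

1078 kgf·cm

Worm: ratio = 71/1 = 71; torque at shaft 2 = 10.1 × 71 × 0.49 = 351.38 kgf·cm.
Gear mesh: ratio = 144/46 = 3.1304; torque at the drum shaft = 351.38 × 3.1304 × 0.98 = 1078 kgf·cm.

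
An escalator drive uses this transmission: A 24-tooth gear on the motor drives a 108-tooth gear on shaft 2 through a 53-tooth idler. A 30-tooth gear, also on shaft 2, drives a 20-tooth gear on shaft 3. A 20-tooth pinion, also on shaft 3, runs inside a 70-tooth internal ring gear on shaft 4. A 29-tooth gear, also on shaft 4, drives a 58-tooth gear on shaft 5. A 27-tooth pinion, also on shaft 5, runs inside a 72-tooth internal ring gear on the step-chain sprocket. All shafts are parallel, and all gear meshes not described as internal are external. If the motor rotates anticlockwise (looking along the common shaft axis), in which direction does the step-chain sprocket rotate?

the motor → shaft 2: driver → idler → driven is 2 external meshes, 2 reversals → CCW.
shaft 2 → shaft 3: external mesh, 1 reversal → CW.
shaft 3 → shaft 4: internal mesh, same direction → CW.
shaft 4 → shaft 5: external mesh, 1 reversal → CCW.
shaft 5 → the step-chain sprocket: internal mesh, same direction → CCW.
4 reversals in total — an even number — so the step-chain sprocket turns the same way as the motor.

anticlockwise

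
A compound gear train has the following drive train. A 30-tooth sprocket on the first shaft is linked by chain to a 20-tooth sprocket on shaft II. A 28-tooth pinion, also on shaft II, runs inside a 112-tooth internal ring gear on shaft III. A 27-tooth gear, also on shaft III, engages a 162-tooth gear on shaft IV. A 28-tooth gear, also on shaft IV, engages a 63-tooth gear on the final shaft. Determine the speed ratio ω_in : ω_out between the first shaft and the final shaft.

36

Each stage contributes driven/driver: chain 20/30 = 0.66667, internal gear 112/28 = 4, gear mesh 162/27 = 6, gear mesh 63/28 = 2.25.
Overall: 0.66667 × 4 × 6 × 2.25 = 36.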